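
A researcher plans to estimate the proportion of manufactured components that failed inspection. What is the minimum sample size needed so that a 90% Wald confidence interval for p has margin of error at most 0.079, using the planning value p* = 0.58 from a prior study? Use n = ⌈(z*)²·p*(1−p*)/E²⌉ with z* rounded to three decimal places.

n = 106

The 90% critical value is z* = 1.645.
p*(1−p*) = 0.58·0.42 = 0.2436.
Required n before rounding: 2.706025 × 0.2436 / 0.079² = 105.622.
Rounding up, n = 106.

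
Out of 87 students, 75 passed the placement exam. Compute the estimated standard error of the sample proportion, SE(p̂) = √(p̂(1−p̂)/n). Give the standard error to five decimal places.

SE = 0.03697

p̂ = 75/87 = 0.86207.
p̂(1−p̂) = 0.118905.
Dividing by n and taking the root: √0.001366724 = 0.03697.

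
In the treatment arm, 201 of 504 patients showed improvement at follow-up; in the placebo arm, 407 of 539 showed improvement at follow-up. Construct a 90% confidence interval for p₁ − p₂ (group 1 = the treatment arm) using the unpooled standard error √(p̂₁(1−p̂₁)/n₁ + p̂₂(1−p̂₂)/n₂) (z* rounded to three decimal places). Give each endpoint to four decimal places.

p̂₁ = 0.39881, p̂₂ = 0.75510, so the observed difference is -0.35629.
SE = √(0.000475715 + 0.000343085) = √0.000818800 = 0.028615.
z* = 1.645 at the 90% level. Margin of error = 0.04707.
CI: -0.35629 ± 0.04707 = (-0.4034, -0.3092).

(-0.4034, -0.3092)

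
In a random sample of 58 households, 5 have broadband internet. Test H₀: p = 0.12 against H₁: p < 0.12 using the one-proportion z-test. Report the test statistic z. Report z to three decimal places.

z = -0.792

p̂ = 5/58 = 0.08621.
SE₀ = √(0.12·0.88/58) = 0.042670.
z = (0.08621 − 0.12)/0.042670 = -0.03379/0.042670 = -0.792.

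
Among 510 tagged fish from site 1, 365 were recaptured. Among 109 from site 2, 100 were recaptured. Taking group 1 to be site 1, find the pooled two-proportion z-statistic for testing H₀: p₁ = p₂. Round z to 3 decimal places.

z = -4.422

Sample proportions: p̂₁ = 365/510 = 0.71569 and p̂₂ = 100/109 = 0.91743.
Pooled p̂ = (365+100)/(510+109) = 465/619 = 0.75121.
SE = √[p̂(1−p̂)(1/n₁+1/n₂)] = √[0.75121·0.24879·(1/510+1/109)] ≈ 0.045619.
z = -0.20174/0.045619 = -4.422.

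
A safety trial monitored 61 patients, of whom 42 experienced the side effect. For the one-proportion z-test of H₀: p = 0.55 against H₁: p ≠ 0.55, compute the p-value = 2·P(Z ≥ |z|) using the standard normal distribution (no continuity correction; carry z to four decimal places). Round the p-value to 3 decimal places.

Sample proportion p̂ = 42/61 = 0.68852.
Null standard error: √(0.55·0.45/61) = √0.004057377 = 0.063698.
z = (p̂ − p₀)/SE = (42/61 − 0.55)/0.063698 ≈ 2.1747.
From the standard normal, 2·P(Z ≥ |z|) = 0.030.

p-value = 0.030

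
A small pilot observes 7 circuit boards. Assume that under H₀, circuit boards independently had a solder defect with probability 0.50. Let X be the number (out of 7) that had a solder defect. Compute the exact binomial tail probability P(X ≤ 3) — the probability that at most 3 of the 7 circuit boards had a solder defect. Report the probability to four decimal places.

P = 0.5000

X ~ Binomial(n=7, p=0.50).
P(X ≤ 3) = C(7,0)·0.50^0·0.50^7 + C(7,1)·0.50^1·0.50^6 + C(7,2)·0.50^2·0.50^5 + C(7,3)·0.50^3·0.50^4.
= 0.007812 + 0.054688 + 0.164062 + 0.273438 = 0.5000.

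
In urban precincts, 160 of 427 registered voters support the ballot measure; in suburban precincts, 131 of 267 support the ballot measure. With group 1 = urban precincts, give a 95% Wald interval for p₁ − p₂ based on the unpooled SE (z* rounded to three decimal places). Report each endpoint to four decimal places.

(-0.1915, -0.0404)

p̂₁ = 0.37471, p̂₂ = 0.49064, so the observed difference is -0.11593.
SE = √(0.000548716 + 0.000936001) = √0.001484717 = 0.038532.
For 95% confidence, z* = 1.960. Margin of error = 0.07552.
CI: -0.11593 ± 0.07552 = (-0.1915, -0.0404).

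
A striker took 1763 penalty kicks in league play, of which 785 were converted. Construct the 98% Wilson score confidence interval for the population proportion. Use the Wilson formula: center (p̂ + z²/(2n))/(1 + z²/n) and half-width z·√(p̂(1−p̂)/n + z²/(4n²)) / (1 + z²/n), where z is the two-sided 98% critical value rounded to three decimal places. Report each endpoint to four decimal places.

p̂ = 785/1763 = 0.44526; z = 2.326, so z² = 5.410276.
Denominator 1 + z²/n = 1 + 5.410276/1763 = 1.003069.
Center = (0.44526 + 0.001534)/1.003069 = 0.44543.
Radicand: p̂(1−p̂)/n + z²/(4n²) = 0.000140104 + 0.000000435 = 0.000140539.
Half-width = 2.326·√0.000140539/1.003069 = 0.02749.
CI: 0.44543 ± 0.02749 = (0.4179, 0.4729).

(0.4179, 0.4729)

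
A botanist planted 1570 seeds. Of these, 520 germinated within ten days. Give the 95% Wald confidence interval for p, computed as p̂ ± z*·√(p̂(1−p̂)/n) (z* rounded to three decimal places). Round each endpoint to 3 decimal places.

With x = 520 successes in n = 1570, p̂ = 0.33121.
SE(p̂) = √(0.33121·0.66879/1570) = 0.011878.
The 95% critical value is z* = 1.960.
Margin of error: 1.960 × 0.011878 = 0.02328.
Interval: 0.33121 ± 0.02328 → (0.308, 0.354).

(0.308, 0.354)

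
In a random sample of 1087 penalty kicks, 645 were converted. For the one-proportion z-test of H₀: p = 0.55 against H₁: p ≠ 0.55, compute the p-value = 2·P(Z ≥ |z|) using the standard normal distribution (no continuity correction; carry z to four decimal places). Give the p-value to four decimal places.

With x = 645 successes in n = 1087, p̂ = 0.59338.
Null standard error: √(0.55·0.45/1087) = √0.000227691 = 0.015089.
Test statistic (full precision, shown to 4 dp): z = (645/1087 − 0.55)/SE₀ ≈ 2.8746.
From the standard normal, 2·P(Z ≥ |z|) = 0.0040.

p-value = 0.0040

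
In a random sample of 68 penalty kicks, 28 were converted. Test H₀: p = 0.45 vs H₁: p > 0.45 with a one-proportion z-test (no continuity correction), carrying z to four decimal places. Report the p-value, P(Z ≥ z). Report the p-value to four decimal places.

With x = 28 successes in n = 68, p̂ = 0.41176.
Null standard error: √(0.45·0.55/68) = √0.003639706 = 0.060330.
Test statistic (full precision, shown to 4 dp): z = (28/68 − 0.45)/SE₀ ≈ -0.6338.
p-value = P(Z ≥ z) with z = -0.6338 → 0.7369.

p-value = 0.7369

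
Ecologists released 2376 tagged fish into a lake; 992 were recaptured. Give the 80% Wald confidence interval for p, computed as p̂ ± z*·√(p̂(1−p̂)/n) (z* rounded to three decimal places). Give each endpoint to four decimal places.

With x = 992 successes in n = 2376, p̂ = 0.41751.
SE(p̂) = √(0.41751·0.58249/2376) = 0.010117.
The 80% critical value is z* = 1.282.
Margin = 1.282·0.010117 = 0.01297.
Interval: 0.41751 ± 0.01297 → (0.4045, 0.4305).

(0.4045, 0.4305)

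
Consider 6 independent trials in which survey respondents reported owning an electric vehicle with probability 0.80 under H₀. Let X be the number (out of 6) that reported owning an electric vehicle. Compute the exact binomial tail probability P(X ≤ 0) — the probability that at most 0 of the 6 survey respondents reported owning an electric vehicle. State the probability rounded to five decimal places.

X is binomial with n = 6 and p = 0.80.
P(X ≤ 0) = C(6,0)·0.80^0·0.20^6.
= 0.000064 = 0.00006.

P = 0.00006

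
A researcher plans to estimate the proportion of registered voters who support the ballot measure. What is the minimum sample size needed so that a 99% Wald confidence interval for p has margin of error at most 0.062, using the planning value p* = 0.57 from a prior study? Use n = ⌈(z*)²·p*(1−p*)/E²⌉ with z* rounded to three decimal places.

z* = 2.576 at the 99% level.
p*(1−p*) = 0.2451.
(z*)²·p*(1−p*)/E² = 6.635776·0.2451/0.003844 = 423.108.
⌈423.108⌉ = 424.

n = 424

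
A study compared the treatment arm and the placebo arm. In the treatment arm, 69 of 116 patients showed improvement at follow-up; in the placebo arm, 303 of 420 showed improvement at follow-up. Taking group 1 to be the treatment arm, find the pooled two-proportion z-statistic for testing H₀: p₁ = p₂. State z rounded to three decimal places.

p̂₁ = 69/116 = 0.59483, p̂₂ = 303/420 = 0.72143.
Pooling: p̂ = 372/536 = 0.69403.
Pooled SE = √[0.2123524·0.01100164] ≈ 0.048335.
z = -0.12660/0.048335 = -2.619.

z = -2.619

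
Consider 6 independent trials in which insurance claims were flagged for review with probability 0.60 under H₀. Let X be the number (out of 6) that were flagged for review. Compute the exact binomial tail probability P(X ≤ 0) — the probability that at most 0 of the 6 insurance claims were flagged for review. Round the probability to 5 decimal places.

X ~ Binomial(n=6, p=0.60).
P(X ≤ 0) = C(6,0)·0.60^0·0.40^6.
= 0.004096 = 0.00410.

P = 0.00410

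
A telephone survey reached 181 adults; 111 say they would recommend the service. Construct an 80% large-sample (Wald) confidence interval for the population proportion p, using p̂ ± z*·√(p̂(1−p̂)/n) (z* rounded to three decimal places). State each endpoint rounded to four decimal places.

p̂ = 111/181 = 0.61326.
SE = √(p̂(1−p̂)/n) = √(0.237172/181) = 0.036199.
The 80% critical value is z* = 1.282.
Margin of error: 1.282 × 0.036199 = 0.04641.
CI: 0.61326 ± 0.04641 = (0.5669, 0.6597).

(0.5669, 0.6597)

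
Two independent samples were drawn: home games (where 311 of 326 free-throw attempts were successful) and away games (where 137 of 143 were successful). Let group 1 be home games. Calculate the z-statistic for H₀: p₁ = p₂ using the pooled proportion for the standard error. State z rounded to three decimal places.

z = -0.195

Sample proportions: p̂₁ = 311/326 = 0.95399 and p̂₂ = 137/143 = 0.95804.
Pooled p̂ = (311+137)/(326+143) = 448/469 = 0.95522.
SE = √[p̂(1−p̂)(1/n₁+1/n₂)] = √[0.95522·0.04478·(1/326+1/143)] ≈ 0.020744.
z = (p̂₁ − p̂₂)/SE = (0.95399 − 0.95804)/0.020744 = -0.00405/0.020744 = -0.195.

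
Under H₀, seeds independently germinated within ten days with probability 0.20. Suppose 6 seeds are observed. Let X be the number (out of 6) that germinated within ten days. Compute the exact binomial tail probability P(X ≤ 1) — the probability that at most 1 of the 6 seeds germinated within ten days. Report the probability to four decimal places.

P = 0.6554

X ~ Binomial(n=6, p=0.20).
P(X ≤ 1) = C(6,0)·0.20^0·0.80^6 + C(6,1)·0.20^1·0.80^5.
= 0.262144 + 0.393216 = 0.6554.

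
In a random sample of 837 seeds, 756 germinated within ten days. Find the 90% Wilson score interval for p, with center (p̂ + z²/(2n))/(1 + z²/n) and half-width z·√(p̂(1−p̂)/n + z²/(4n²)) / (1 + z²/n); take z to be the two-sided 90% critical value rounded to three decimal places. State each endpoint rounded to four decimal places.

p̂ = 756/837 = 0.90323; z = 1.645, so z² = 2.706025.
1 + z²/n = 1.003233.
Adjusted center: (0.90323 + z²/(2n))/1.003233 = 0.90193.
Radicand: p̂(1−p̂)/n + z²/(4n²) = 0.000104431 + 0.000000966 = 0.000105397.
Half-width = 1.645·√0.000105397/1.003233 = 0.01683.
Interval: 0.90193 ± 0.01683 → (0.8851, 0.9188).

(0.8851, 0.9188)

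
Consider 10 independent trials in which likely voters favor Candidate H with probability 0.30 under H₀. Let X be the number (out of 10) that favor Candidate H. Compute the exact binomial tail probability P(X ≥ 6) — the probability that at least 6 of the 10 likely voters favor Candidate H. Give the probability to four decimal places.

P = 0.0473

X is binomial with n = 10 and p = 0.30.
P(X ≥ 6) = Σ_{j=6}^{10} C(10,j)·0.30^j·0.70^{10−j}.
= 0.036757 + 0.009002 + 0.001447 + 0.000138 + 0.000006 = 0.0473.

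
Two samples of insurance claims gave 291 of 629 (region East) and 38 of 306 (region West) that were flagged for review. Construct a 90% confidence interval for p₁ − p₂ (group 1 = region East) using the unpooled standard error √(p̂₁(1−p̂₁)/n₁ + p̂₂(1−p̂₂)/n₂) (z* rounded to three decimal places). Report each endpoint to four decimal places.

p̂₁ = 0.46264, p̂₂ = 0.12418, so the observed difference is 0.33846.
SE = √(0.000395237 + 0.000355430) = √0.000750667 = 0.027398.
z* = 1.645 at the 90% level. Margin = 1.645·0.027398 = 0.04507.
Interval: 0.33846 ± 0.04507 → (0.2934, 0.3835).

(0.2934, 0.3835)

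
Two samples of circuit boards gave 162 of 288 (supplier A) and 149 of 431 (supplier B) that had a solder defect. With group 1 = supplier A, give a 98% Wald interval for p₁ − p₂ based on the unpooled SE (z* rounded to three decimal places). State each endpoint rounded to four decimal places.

p̂₁ = 0.56250, p̂₂ = 0.34571, so the observed difference is 0.21679.
SE = √(0.000854492 + 0.000524812) = √0.001379304 = 0.037139.
z* = 2.326 at the 98% level. Margin of error = 0.08639.
CI: 0.21679 ± 0.08639 = (0.1304, 0.3032).

(0.1304, 0.3032)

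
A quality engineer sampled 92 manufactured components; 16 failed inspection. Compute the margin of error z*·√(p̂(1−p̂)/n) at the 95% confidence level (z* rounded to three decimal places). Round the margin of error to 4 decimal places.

With x = 16 successes in n = 92, p̂ = 0.17391.
Standard error of p̂: √(0.143667/92) = √0.001561601 = 0.039517.
For 95% confidence, z* = 1.960.
ME = 1.960·0.039517 = 0.0775.

ME = 0.0775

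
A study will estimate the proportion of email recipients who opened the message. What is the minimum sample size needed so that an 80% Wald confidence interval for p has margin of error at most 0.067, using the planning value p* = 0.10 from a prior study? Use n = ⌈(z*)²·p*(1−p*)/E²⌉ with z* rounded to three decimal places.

z* = 1.282 at the 80% level.
p*(1−p*) = 0.10·0.90 = 0.0900.
(z*)²·p*(1−p*)/E² = 1.643524·0.0900/0.004489 = 32.951.
Rounding up, n = 33.

n = 33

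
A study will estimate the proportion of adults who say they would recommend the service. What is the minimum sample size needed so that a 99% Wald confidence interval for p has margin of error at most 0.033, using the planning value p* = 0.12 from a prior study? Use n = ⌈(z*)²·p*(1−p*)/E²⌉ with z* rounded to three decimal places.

n = 644

The 99% critical value is z* = 2.576.
p*(1−p*) = 0.12·0.88 = 0.1056.
Required n before rounding: 6.635776 × 0.1056 / 0.033² = 643.469.
⌈643.469⌉ = 644.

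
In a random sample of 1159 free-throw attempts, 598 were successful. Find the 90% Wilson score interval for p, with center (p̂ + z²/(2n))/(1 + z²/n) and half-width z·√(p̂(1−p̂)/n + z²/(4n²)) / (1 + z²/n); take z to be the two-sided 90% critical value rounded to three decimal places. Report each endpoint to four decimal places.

(0.4918, 0.5400)

p̂ = 598/1159 = 0.51596; z = 1.645, so z² = 2.706025.
Denominator 1 + z²/n = 1 + 2.706025/1159 = 1.002335.
Center = (0.51596 + 0.001167)/1.002335 = 0.51592.
Radicand: p̂(1−p̂)/n + z²/(4n²) = 0.000215483 + 0.000000504 = 0.000215987.
Half-width = z·√(radicand)/denom = 1.645·0.014696/1.002335 = 0.02412.
Interval: 0.51592 ± 0.02412 → (0.4918, 0.5400).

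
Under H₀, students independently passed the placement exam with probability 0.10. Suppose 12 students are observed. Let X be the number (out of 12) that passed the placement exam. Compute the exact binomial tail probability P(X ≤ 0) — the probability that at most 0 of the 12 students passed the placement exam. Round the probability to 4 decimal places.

P = 0.2824

X ~ Binomial(n=12, p=0.10).
P(X ≤ 0) = C(12,0)·0.10^0·0.90^12.
= 0.282430 = 0.2824.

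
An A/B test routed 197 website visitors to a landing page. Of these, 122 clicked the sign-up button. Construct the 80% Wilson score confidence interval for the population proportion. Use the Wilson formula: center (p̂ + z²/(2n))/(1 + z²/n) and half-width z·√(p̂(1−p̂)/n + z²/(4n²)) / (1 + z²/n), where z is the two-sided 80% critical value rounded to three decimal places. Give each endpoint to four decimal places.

p̂ = 122/197 = 0.61929; z = 1.282, so z² = 1.643524.
1 + z²/n = 1.008343.
Adjusted center: (0.61929 + z²/(2n))/1.008343 = 0.61830.
Radicand: p̂(1−p̂)/n + z²/(4n²) = 0.001196802 + 0.000010587 = 0.001207389.
Half-width = z·√(radicand)/denom = 1.282·0.034748/1.008343 = 0.04418.
So the interval runs from 0.5741 to 0.6625.

(0.5741, 0.6625)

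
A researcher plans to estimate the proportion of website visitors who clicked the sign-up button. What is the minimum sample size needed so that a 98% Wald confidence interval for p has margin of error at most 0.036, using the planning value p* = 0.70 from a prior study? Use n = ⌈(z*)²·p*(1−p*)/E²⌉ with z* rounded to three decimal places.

z* = 2.326 at the 98% level.
p*(1−p*) = 0.2100.
(z*)²·p*(1−p*)/E² = 5.410276·0.2100/0.001296 = 876.665.
Rounding up, n = 877.

n = 877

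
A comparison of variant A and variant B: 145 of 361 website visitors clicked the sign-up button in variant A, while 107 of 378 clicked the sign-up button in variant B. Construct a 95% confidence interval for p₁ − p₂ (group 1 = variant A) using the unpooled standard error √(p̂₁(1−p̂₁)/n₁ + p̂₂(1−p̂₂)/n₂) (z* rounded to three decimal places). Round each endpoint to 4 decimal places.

p̂₁ = 0.40166, p̂₂ = 0.28307, so the observed difference is 0.11859.
SE = √(0.000665733 + 0.000536881) = √0.001202614 = 0.034679.
The 95% critical value is z* = 1.960. Margin = 1.960·0.034679 = 0.06797.
Interval: 0.11859 ± 0.06797 → (0.0506, 0.1866).

(0.0506, 0.1866)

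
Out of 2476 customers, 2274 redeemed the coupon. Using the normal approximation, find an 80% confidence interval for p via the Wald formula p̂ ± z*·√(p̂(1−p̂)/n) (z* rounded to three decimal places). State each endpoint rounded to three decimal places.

The sample proportion is 2274/2476 = 0.91842.
SE = √(p̂(1−p̂)/n) = √(0.074927/2476) = 0.005501.
For 80% confidence, z* = 1.282.
Margin = 1.282·0.005501 = 0.00705.
Interval: 0.91842 ± 0.00705 → (0.911, 0.925).

(0.911, 0.925)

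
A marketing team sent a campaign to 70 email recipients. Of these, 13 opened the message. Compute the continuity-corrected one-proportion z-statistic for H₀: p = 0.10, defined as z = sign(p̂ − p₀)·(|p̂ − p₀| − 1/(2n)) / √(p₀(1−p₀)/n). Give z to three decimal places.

z = 2.191

p̂ = 13/70 = 0.18571. p̂ − p₀ = 0.085714.
1/(2n) = 0.007143.
Corrected numerator: |0.085714| − 0.007143 = 0.078571.
SE₀ = √(0.10·0.90/70) = 0.035857.
z = (+)0.078571/0.035857 = 2.191.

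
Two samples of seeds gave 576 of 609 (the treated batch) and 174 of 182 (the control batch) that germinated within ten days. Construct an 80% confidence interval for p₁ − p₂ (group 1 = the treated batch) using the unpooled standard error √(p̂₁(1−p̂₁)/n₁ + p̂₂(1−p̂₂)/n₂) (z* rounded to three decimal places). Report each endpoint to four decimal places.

(-0.0330, 0.0125)

p̂₁ = 576/609 = 0.94581, p̂₂ = 174/182 = 0.95604; p̂₁ − p̂₂ = -0.01023.
SE = √(0.000084156 + 0.000230901) = √0.000315057 = 0.017750.
z* = 1.282 at the 80% level. Margin of error = 0.02276.
CI: -0.01023 ± 0.02276 = (-0.0330, 0.0125).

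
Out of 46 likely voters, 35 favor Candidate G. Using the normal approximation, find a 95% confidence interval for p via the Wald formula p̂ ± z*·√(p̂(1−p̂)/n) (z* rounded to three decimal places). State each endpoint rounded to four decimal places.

(0.6376, 0.8841)

p̂ = 35/46 = 0.76087.
SE = √(p̂(1−p̂)/n) = √(0.181947/46) = 0.062892.
For 95% confidence, z* = 1.960.
Margin = 1.960·0.062892 = 0.12327.
So the interval runs from 0.6376 to 0.8841.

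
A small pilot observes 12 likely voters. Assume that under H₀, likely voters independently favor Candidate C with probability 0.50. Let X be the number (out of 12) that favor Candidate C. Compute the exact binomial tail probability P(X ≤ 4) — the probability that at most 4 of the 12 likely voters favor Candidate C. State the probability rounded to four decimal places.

P = 0.1938

X ~ Binomial(n=12, p=0.50).
P(X ≤ 4) = Σ_{j=0}^{4} C(12,j)·0.50^j·0.50^{12−j}.
= 0.000244 + 0.002930 + 0.016113 + 0.053711 + 0.120850 = 0.1938.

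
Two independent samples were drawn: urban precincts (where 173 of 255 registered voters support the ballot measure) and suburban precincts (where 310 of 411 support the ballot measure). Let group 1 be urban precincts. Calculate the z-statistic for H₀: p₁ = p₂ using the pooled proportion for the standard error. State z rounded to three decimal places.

z = -2.131

p̂₁ = 173/255 = 0.67843, p̂₂ = 310/411 = 0.75426.
Pooling: p̂ = 483/666 = 0.72523.
Pooled SE = √[0.1992736·0.00635466] ≈ 0.035585.
z = -0.07583/0.035585 = -2.131.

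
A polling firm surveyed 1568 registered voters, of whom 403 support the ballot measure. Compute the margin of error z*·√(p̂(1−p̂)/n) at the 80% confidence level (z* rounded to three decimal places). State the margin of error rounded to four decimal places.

Sample proportion p̂ = 403/1568 = 0.25702.
SE = √(p̂(1−p̂)/n) = √(0.190958/1568) = 0.011036.
For 80% confidence, z* = 1.282.
So ME = 0.0141.

ME = 0.0141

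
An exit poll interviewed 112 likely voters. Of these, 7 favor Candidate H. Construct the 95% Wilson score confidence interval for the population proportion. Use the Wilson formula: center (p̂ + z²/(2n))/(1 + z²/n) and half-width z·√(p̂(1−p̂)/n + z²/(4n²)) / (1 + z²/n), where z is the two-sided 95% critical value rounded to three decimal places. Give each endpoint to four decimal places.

Here p̂ = 7/112 = 0.06250 and z = 1.960 (z² = 3.841600).
1 + z²/n = 1.034300.
Adjusted center: (0.06250 + z²/(2n))/1.034300 = 0.07701.
Radicand: p̂(1−p̂)/n + z²/(4n²) = 0.000523158 + 0.000076562 = 0.000599720.
Half-width = z·√(radicand)/denom = 1.960·0.024489/1.034300 = 0.04641.
Interval: 0.07701 ± 0.04641 → (0.0306, 0.1234).

(0.0306, 0.1234)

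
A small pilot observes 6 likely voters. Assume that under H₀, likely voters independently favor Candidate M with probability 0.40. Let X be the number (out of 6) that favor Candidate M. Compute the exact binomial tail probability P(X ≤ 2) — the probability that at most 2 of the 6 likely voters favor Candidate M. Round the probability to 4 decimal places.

X ~ Binomial(n=6, p=0.40).
P(X ≤ 2) = C(6,0)·0.40^0·0.60^6 + C(6,1)·0.40^1·0.60^5 + C(6,2)·0.40^2·0.60^4.
= 0.046656 + 0.186624 + 0.311040 = 0.5443.

P = 0.5443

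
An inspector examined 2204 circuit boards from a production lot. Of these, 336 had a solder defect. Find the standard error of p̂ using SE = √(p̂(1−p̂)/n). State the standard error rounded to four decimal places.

SE = 0.0077

With x = 336 successes in n = 2204, p̂ = 0.15245.
p̂(1−p̂) = 0.15245·0.84755 = 0.129209.
SE = √(0.129209/2204) = 0.0077.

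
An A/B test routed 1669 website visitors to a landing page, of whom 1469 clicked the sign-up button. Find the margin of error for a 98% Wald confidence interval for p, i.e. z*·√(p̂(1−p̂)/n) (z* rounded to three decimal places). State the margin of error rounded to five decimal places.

With x = 1469 successes in n = 1669, p̂ = 0.88017.
SE(p̂) = √(0.88017·0.11983/1669) = 0.007950.
For 98% confidence, z* = 2.326.
ME = 2.326·0.007950 = 0.01849.

ME = 0.01849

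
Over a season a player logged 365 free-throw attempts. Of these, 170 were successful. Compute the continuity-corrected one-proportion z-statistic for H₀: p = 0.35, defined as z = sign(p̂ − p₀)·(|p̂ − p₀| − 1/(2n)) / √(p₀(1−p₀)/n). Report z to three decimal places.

z = 4.582

p̂ = 170/365 = 0.46575. p̂ − p₀ = 0.115753.
Continuity correction 1/(2n) = 1/730 = 0.001370.
Corrected numerator: |0.115753| − 0.001370 = 0.114383.
SE₀ = √(0.35·0.65/365) = 0.024966.
z = (+)0.114383/0.024966 = 4.582.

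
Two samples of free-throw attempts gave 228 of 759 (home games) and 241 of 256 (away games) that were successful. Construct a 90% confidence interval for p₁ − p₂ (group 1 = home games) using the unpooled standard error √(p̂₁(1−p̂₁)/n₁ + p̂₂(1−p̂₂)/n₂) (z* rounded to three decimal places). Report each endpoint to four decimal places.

(-0.6775, -0.6045)

p̂₁ = 228/759 = 0.30040, p̂₂ = 241/256 = 0.94141; p̂₁ − p̂₂ = -0.64101.
Unpooled SE = √(p̂₁(1−p̂₁)/n₁ + p̂₂(1−p̂₂)/n₂) = √(0.000276888 + 0.000215471) = 0.022189.
z* = 1.645 at the 90% level. Margin of error = 0.03650.
CI: -0.64101 ± 0.03650 = (-0.6775, -0.6045).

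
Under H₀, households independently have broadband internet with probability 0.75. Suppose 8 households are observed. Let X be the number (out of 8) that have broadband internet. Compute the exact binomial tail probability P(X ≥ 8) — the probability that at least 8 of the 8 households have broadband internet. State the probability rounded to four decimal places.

P = 0.1001

X ~ Binomial(n=8, p=0.75).
P(X ≥ 8) = C(8,8)·0.75^8·0.25^0.
= 0.100113 = 0.1001.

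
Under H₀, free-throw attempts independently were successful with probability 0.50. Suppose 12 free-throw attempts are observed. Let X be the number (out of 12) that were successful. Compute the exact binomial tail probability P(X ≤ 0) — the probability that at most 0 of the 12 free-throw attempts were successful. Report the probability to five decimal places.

P = 0.00024

X is binomial with n = 12 and p = 0.50.
P(X ≤ 0) = C(12,0)·0.50^0·0.50^12.
= 0.000244 = 0.00024.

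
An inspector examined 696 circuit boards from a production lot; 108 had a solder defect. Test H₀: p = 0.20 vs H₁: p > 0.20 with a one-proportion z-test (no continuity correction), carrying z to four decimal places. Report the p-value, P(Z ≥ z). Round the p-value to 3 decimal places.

Sample proportion p̂ = 108/696 = 0.15517.
Under H₀, SE = √(p₀(1−p₀)/n) = √(0.20·0.80/696) = √0.000229885 = 0.015162.
Test statistic (full precision, shown to 4 dp): z = (108/696 − 0.20)/SE₀ ≈ -2.9566.
From the standard normal, P(Z ≥ z) = 0.998.

p-value = 0.998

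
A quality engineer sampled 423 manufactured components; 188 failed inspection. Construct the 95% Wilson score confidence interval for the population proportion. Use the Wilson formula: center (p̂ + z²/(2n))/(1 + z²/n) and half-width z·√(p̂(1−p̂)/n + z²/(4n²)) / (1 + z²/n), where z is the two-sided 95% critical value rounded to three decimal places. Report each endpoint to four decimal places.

p̂ = 188/423 = 0.44444; z = 1.960, so z² = 3.841600.
Denominator 1 + z²/n = 1 + 3.841600/423 = 1.009082.
Adjusted center: (0.44444 + z²/(2n))/1.009082 = 0.44494.
Radicand: p̂(1−p̂)/n + z²/(4n²) = 0.000583720 + 0.000005367 = 0.000589087.
Half-width = z·√(radicand)/denom = 1.960·0.024271/1.009082 = 0.04714.
CI: 0.44494 ± 0.04714 = (0.3978, 0.4921).

(0.3978, 0.4921)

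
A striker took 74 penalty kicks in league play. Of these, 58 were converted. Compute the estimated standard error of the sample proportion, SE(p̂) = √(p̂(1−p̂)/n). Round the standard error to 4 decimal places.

The sample proportion is 58/74 = 0.78378.
p̂(1−p̂) = 0.169469.
SE = √(0.169469/74) = √0.002290122 = 0.0479.

SE = 0.0479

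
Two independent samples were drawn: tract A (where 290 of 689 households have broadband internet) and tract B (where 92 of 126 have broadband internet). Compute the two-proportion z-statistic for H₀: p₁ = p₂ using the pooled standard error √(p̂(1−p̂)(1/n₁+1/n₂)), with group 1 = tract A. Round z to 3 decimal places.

z = -6.396

p̂₁ = 290/689 = 0.42090, p̂₂ = 92/126 = 0.73016.
Pooled p̂ = (290+92)/(689+126) = 382/815 = 0.46871.
SE = √[p̂(1−p̂)(1/n₁+1/n₂)] = √[0.46871·0.53129·(1/689+1/126)] ≈ 0.048351.
z = (p̂₁ − p̂₂)/SE = (0.42090 − 0.73016)/0.048351 = -0.30926/0.048351 = -6.396.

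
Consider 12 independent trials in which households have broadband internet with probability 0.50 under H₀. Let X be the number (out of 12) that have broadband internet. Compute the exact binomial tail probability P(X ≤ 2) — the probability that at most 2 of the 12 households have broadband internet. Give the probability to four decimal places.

P = 0.0193

X is binomial with n = 12 and p = 0.50.
P(X ≤ 2) = C(12,0)·0.50^0·0.50^12 + C(12,1)·0.50^1·0.50^11 + C(12,2)·0.50^2·0.50^10.
= 0.000244 + 0.002930 + 0.016113 = 0.0193.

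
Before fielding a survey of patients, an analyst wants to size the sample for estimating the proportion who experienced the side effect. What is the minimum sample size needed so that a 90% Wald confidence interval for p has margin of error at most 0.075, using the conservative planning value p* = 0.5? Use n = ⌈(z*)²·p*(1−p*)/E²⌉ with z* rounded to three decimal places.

n = 121

For 90% confidence, z* = 1.645.
p*(1−p*) = 0.50·0.50 = 0.2500.
(z*)²·p*(1−p*)/E² = 2.706025·0.2500/0.005625 = 120.268.
⌈120.268⌉ = 121.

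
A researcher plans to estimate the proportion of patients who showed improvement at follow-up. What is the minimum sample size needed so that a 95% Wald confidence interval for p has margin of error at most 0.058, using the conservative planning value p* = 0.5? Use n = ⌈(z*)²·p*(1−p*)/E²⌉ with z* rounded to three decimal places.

z* = 1.960 at the 95% level.
p*(1−p*) = 0.2500.
Required n before rounding: 3.841600 × 0.2500 / 0.058² = 285.493.
⌈285.493⌉ = 286.

n = 286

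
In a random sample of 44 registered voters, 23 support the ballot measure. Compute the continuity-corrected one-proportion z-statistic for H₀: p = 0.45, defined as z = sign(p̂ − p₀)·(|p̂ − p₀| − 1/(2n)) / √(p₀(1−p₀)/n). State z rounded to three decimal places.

Sample proportion p̂ = 23/44 = 0.52273. p̂ − p₀ = 0.072727.
Continuity correction 1/(2n) = 1/88 = 0.011364.
Corrected numerator: |0.072727| − 0.011364 = 0.061363.
Under H₀, SE = √(p₀(1−p₀)/n) = √(0.45·0.55/44) = √0.005625000 = 0.075000.
z = (+)0.061363/0.075000 = 0.818.

z = 0.818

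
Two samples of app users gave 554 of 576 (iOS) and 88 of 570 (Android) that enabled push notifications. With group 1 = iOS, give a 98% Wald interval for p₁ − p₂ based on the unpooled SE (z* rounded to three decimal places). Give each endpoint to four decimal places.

p̂₁ = 554/576 = 0.96181, p̂₂ = 88/570 = 0.15439; p̂₁ − p̂₂ = 0.80742.
Unpooled SE = √(p̂₁(1−p̂₁)/n₁ + p̂₂(1−p̂₂)/n₂) = √(0.000063777 + 0.000229037) = 0.017112.
z* = 2.326 at the 98% level. Margin of error = 0.03980.
So the interval runs from 0.7676 to 0.8472.

(0.7676, 0.8472)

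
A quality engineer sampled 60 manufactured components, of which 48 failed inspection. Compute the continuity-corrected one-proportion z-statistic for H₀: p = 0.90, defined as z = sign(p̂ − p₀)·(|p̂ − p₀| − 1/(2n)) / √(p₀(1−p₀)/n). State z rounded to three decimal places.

With x = 48 successes in n = 60, p̂ = 0.80000. p̂ − p₀ = -0.100000.
1/(2n) = 0.008333.
Corrected numerator: |-0.100000| − 0.008333 = 0.091667.
Null standard error: √(0.90·0.10/60) = √0.001500000 = 0.038730.
z = −0.091667/0.038730 = -2.367.

z = -2.367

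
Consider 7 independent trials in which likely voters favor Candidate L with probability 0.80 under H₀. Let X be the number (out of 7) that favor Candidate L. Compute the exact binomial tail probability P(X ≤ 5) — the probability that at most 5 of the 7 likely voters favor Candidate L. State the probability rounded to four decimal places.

X ~ Binomial(n=7, p=0.80).
P(X ≤ 5) = Σ_{j=0}^{5} C(7,j)·0.80^j·0.20^{7−j}.
= 0.000013 + 0.000358 + 0.004301 + 0.028672 + 0.114688 + 0.275251 = 0.4233.

P = 0.4233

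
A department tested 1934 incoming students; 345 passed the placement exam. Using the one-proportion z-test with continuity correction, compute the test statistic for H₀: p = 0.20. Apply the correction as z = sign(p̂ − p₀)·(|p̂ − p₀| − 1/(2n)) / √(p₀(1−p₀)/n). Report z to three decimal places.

The sample proportion is 345/1934 = 0.17839. p̂ − p₀ = -0.021613.
1/(2n) = 0.000259.
Corrected numerator: |-0.021613| − 0.000259 = 0.021354.
Under H₀, SE = √(p₀(1−p₀)/n) = √(0.20·0.80/1934) = √0.000082730 = 0.009096.
z = −0.021354/0.009096 = -2.348.

z = -2.348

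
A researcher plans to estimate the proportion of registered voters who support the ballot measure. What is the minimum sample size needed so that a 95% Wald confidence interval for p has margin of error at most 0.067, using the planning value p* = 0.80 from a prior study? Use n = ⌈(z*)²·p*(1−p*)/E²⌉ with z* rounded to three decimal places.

n = 137

For 95% confidence, z* = 1.960.
p*(1−p*) = 0.1600.
(z*)²·p*(1−p*)/E² = 3.841600·0.1600/0.004489 = 136.925.
⌈136.925⌉ = 137.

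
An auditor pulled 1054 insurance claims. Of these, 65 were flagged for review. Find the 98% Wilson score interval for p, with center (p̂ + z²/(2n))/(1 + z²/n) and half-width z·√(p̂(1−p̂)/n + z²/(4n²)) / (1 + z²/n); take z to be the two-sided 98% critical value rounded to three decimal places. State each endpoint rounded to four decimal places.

(0.0466, 0.0812)

p̂ = 65/1054 = 0.06167; z = 2.326, so z² = 5.410276.
1 + z²/n = 1.005133.
Adjusted center: (0.06167 + z²/(2n))/1.005133 = 0.06391.
Radicand: p̂(1−p̂)/n + z²/(4n²) = 0.000054902 + 0.000001218 = 0.000056120.
Half-width = 2.326·√0.000056120/1.005133 = 0.01734.
CI: 0.06391 ± 0.01734 = (0.0466, 0.0812).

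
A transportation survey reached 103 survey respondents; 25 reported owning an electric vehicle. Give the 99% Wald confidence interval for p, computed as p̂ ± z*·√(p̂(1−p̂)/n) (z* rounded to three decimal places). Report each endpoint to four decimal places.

(0.1339, 0.3515)

Sample proportion p̂ = 25/103 = 0.24272.
Standard error of p̂: √(0.183806/103) = √0.001784526 = 0.042244.
z* = 2.576 at the 99% level.
Margin = 2.576·0.042244 = 0.10882.
So the interval runs from 0.1339 to 0.3515.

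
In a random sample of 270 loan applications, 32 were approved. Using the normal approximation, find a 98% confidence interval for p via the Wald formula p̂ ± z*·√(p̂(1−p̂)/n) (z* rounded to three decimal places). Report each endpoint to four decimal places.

The sample proportion is 32/270 = 0.11852.
SE = √(p̂(1−p̂)/n) = √(0.104472/270) = 0.019671.
The 98% critical value is z* = 2.326.
Margin = 2.326·0.019671 = 0.04575.
Interval: 0.11852 ± 0.04575 → (0.0728, 0.1643).

(0.0728, 0.1643)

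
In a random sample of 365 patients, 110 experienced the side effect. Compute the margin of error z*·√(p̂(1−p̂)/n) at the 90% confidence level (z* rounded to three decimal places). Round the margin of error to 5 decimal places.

The sample proportion is 110/365 = 0.30137.
Standard error of p̂: √(0.210546/365) = √0.000576839 = 0.024017.
The 90% critical value is z* = 1.645.
So ME = 0.03951.

ME = 0.03951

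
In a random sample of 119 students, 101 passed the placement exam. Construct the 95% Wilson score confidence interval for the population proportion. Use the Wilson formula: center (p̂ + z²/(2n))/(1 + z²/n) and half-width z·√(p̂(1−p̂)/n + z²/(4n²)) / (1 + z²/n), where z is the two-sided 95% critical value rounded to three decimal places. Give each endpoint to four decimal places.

(0.7735, 0.9021)

Here p̂ = 101/119 = 0.84874 and z = 1.960 (z² = 3.841600).
Denominator 1 + z²/n = 1 + 3.841600/119 = 1.032282.
Adjusted center: (0.84874 + z²/(2n))/1.032282 = 0.83783.
Radicand: p̂(1−p̂)/n + z²/(4n²) = 0.001078830 + 0.000067820 = 0.001146650.
Half-width = z·√(radicand)/denom = 1.960·0.033862/1.032282 = 0.06429.
So the interval runs from 0.7735 to 0.9021.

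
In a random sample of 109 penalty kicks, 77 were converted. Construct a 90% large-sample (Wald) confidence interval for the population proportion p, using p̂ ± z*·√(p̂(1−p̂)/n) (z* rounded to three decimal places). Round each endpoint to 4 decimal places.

Sample proportion p̂ = 77/109 = 0.70642.
Standard error of p̂: √(0.207390/109) = √0.001902660 = 0.043619.
z* = 1.645 at the 90% level.
Margin of error: 1.645 × 0.043619 = 0.07175.
Interval: 0.70642 ± 0.07175 → (0.6347, 0.7782).

(0.6347, 0.7782)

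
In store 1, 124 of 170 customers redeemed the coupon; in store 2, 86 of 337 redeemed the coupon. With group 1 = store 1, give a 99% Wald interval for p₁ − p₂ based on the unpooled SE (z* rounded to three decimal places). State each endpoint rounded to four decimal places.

(0.3672, 0.5812)

p̂₁ = 0.72941, p̂₂ = 0.25519, so the observed difference is 0.47422.
Unpooled SE = √(p̂₁(1−p̂₁)/n₁ + p̂₂(1−p̂₂)/n₂) = √(0.001161001 + 0.000564004) = 0.041533.
The 99% critical value is z* = 2.576. Margin of error = 0.10699.
Interval: 0.47422 ± 0.10699 → (0.3672, 0.5812).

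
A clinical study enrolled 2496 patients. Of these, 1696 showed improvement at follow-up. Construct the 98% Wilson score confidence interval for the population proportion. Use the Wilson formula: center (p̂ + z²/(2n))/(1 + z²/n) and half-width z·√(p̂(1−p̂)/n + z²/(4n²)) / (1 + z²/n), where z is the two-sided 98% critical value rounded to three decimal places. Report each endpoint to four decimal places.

(0.6574, 0.7008)

p̂ = 1696/2496 = 0.67949; z = 2.326, so z² = 5.410276.
1 + z²/n = 1.002168.
Adjusted center: (0.67949 + z²/(2n))/1.002168 = 0.67910.
Radicand: p̂(1−p̂)/n + z²/(4n²) = 0.000087253 + 0.000000217 = 0.000087470.
Half-width = 2.326·√0.000087470/1.002168 = 0.02171.
So the interval runs from 0.6574 to 0.7008.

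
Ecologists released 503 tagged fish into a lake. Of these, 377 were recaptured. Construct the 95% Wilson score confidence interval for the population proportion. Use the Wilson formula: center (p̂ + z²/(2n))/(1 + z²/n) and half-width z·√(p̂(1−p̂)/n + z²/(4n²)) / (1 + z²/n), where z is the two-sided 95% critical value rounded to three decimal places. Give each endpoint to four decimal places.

(0.7098, 0.7854)

p̂ = 377/503 = 0.74950; z = 1.960, so z² = 3.841600.
Denominator 1 + z²/n = 1 + 3.841600/503 = 1.007637.
Center = (0.74950 + 0.003819)/1.007637 = 0.74761.
Radicand: p̂(1−p̂)/n + z²/(4n²) = 0.000373257 + 0.000003796 = 0.000377053.
Half-width = z·√(radicand)/denom = 1.960·0.019418/1.007637 = 0.03777.
Interval: 0.74761 ± 0.03777 → (0.7098, 0.7854).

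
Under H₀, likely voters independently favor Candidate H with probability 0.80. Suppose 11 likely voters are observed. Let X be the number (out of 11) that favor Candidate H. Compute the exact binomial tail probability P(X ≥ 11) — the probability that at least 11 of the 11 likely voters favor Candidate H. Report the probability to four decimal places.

X is binomial with n = 11 and p = 0.80.
P(X ≥ 11) = C(11,11)·0.80^11·0.20^0.
= 0.085899 = 0.0859.

P = 0.0859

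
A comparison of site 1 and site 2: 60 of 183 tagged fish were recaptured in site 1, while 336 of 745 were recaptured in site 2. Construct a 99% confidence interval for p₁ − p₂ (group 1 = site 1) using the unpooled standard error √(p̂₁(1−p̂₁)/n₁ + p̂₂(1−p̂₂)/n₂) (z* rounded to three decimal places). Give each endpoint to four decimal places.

p̂₁ = 60/183 = 0.32787, p̂₂ = 336/745 = 0.45101; p̂₁ − p̂₂ = -0.12314.
SE = √(0.001204212 + 0.000332349) = √0.001536561 = 0.039199.
The 99% critical value is z* = 2.576. Margin of error = 0.10098.
So the interval runs from -0.2241 to -0.0222.

(-0.2241, -0.0222)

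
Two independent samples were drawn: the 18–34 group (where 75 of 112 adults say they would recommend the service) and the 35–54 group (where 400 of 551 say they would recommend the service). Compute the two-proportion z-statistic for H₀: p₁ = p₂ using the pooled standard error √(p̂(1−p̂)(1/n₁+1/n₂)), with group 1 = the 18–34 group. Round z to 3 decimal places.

z = -1.205

p̂₁ = 75/112 = 0.66964, p̂₂ = 400/551 = 0.72595.
Pooled p̂ = (75+400)/(112+551) = 475/663 = 0.71644.
Pooled SE = √[0.2031535·0.01074345] ≈ 0.046718.
z = (p̂₁ − p̂₂)/SE = (0.66964 − 0.72595)/0.046718 = -0.05631/0.046718 = -1.205.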